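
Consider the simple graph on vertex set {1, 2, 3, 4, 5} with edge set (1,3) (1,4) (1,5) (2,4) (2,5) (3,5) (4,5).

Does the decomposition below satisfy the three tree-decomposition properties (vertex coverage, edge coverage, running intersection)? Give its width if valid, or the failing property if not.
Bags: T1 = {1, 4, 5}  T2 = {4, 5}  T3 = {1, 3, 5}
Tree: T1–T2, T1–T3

A tree decomposition must satisfy three properties: every vertex lies in some bag; for every edge, both endpoints lie together in some bag; and for every vertex, the bags containing it form a connected subtree. Here vertex 2 appears in no bag, so the decomposition is invalid.

No — vertex 2 appears in no bag.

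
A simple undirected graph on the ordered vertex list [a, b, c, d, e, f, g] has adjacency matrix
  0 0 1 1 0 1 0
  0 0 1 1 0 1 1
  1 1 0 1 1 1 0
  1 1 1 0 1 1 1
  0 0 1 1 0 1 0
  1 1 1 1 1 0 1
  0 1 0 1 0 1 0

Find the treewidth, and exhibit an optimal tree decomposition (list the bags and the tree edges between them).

Every bag has size at most 4, so the width is 4 − 1 = 3 and tw(G) ≤ 3. Conversely, {b, d, f, g} is a clique of size 4, and the vertices of any clique must share a bag in every tree decomposition; so some bag has ≥ 4 vertices and tw(G) ≥ 3. Hence tw(G) = 3 exactly.

Treewidth 3.
One such decomposition:
Bags: B1 = {a, c, d, f}  B2 = {c, d, e, f}  B3 = {b, c, d, f}  B4 = {b, d, f, g}
Tree: B1–B2, B2–B3, B3–B4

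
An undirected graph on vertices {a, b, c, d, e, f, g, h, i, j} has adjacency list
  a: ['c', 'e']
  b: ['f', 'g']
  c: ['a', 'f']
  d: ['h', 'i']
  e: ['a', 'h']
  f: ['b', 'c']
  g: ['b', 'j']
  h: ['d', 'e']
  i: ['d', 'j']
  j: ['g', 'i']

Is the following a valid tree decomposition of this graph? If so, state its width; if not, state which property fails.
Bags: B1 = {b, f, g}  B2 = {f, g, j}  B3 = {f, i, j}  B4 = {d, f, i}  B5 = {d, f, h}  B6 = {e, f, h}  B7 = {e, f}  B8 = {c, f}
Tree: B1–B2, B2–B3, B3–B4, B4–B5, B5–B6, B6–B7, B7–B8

A tree decomposition must satisfy three properties: every vertex lies in some bag; for every edge, both endpoints lie together in some bag; and for every vertex, the bags containing it form a connected subtree. Here vertex a appears in no bag, so the decomposition is invalid.

No — vertex a appears in no bag.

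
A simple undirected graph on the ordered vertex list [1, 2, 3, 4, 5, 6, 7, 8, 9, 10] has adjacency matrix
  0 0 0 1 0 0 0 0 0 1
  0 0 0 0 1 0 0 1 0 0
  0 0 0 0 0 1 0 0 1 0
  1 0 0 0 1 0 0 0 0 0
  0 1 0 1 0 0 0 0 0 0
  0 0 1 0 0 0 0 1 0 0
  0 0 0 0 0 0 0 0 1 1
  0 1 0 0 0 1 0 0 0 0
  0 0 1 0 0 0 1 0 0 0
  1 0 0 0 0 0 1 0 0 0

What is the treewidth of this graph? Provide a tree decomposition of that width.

Each bag holds 3 vertices, so the decomposition has width 2, which upper-bounds the treewidth. For the lower bound, G contains the cycle 4–1–10–7–9–3–6–8–2–5–4, so G is not a forest; only forests have treewidth ≤ 1, hence tw(G) ≥ 2. Therefore the treewidth is 2.

Treewidth 2.
Bags: B1 = {1, 4, 10}  B2 = {4, 7, 10}  B3 = {4, 7, 9}  B4 = {3, 4, 9}  B5 = {3, 4, 6}  B6 = {4, 6, 8}  B7 = {2, 4, 8}  B8 = {2, 4, 5}
Tree: B1–B2, B2–B3, B3–B4, B4–B5, B5–B6, B6–B7, B7–B8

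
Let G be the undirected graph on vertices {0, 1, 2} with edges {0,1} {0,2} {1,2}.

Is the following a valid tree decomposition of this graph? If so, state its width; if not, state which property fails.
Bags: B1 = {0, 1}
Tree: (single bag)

A tree decomposition must satisfy three properties: every vertex lies in some bag; for every edge, both endpoints lie together in some bag; and for every vertex, the bags containing it form a connected subtree. Here vertex 2 appears in no bag, so the decomposition is invalid.

No — vertex 2 appears in no bag.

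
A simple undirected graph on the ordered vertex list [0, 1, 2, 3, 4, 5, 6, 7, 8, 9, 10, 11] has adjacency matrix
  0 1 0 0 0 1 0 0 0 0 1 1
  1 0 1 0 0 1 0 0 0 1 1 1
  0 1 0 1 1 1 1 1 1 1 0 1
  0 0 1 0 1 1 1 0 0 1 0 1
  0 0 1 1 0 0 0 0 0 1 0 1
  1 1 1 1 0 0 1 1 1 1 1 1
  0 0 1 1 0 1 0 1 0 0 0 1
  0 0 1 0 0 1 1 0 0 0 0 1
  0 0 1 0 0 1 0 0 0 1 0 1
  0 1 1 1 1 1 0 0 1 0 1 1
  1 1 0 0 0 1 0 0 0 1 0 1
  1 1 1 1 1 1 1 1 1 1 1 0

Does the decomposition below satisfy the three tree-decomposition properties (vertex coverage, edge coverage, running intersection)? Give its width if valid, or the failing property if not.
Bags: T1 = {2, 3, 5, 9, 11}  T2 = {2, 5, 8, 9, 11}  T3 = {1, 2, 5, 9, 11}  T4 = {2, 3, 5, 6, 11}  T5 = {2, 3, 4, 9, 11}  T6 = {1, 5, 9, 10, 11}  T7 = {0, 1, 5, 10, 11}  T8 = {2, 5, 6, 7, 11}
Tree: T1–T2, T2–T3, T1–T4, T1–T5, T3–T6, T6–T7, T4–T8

Yes; width 4.

Vertex coverage: the bags together contain {0, 1, 2, 3, 4, 5, 6, 7, 8, 9, 10, 11}, the full vertex set. Edge coverage: each edge of G has both endpoints in at least one bag. Running intersection: for every vertex, the bags containing it form a connected subtree. All three properties hold, so this is a valid tree decomposition of width max|bag| − 1 = 4, and hence tw(G) ≤ 4.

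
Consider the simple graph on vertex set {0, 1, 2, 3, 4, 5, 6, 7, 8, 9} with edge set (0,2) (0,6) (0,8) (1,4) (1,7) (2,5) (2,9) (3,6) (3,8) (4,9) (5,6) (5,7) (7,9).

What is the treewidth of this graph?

A width-2 tree decomposition is:
Bags: B1 = {3, 6, 8}  B2 = {0, 6, 8}  B3 = {0, 5, 6}  B4 = {0, 2, 5}  B5 = {2, 5, 7}  B6 = {2, 7, 9}  B7 = {1, 7, 9}  B8 = {1, 4, 9}
Tree: B1–B2, B2–B3, B3–B4, B4–B5, B5–B6, B6–B7, B7–B8
The largest bag has 3 vertices, giving width 2; this decomposition certifies tw(G) ≤ 2. Since 3–8–0–6–3 is a cycle in G, G is not acyclic. Forests are exactly the graphs of treewidth ≤ 1, so tw(G) ≥ 2. Hence tw(G) = 2 exactly.

2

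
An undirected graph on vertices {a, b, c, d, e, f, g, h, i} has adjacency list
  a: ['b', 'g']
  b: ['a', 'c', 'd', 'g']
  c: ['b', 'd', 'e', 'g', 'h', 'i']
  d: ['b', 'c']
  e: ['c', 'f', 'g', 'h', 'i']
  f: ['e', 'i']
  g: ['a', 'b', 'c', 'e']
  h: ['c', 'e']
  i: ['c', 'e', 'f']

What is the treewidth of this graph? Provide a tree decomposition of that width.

Each bag holds 3 vertices, so the decomposition has width 2, which upper-bounds the treewidth. Conversely, {a, b, g} is a clique of size 3, and the vertices of any clique must share a bag in every tree decomposition; so some bag has ≥ 3 vertices and tw(G) ≥ 2. Hence tw(G) = 2 exactly.

Treewidth 2.
One such decomposition:
Bags: B1 = {b, c, g}  B2 = {b, c, d}  B3 = {c, e, g}  B4 = {c, e, i}  B5 = {a, b, g}  B6 = {e, f, i}  B7 = {c, e, h}
Tree: B1–B2, B1–B3, B3–B4, B1–B5, B4–B6, B4–B7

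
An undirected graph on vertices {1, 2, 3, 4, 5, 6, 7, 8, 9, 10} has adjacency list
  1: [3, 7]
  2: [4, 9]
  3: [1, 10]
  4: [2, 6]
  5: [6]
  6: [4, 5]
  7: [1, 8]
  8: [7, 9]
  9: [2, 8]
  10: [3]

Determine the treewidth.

A width-1 tree decomposition is:
Bags: B1 = {5, 6}  B2 = {4, 6}  B3 = {2, 4}  B4 = {2, 9}  B5 = {8, 9}  B6 = {7, 8}  B7 = {1, 7}  B8 = {1, 3}  B9 = {3, 10}
Tree: B1–B2, B2–B3, B3–B4, B4–B5, B5–B6, B6–B7, B7–B8, B8–B9
Each bag holds 2 vertices, so the decomposition has width 1, which upper-bounds the treewidth. G has an edge, so its treewidth is at least 1. Hence tw(G) = 1 exactly.

1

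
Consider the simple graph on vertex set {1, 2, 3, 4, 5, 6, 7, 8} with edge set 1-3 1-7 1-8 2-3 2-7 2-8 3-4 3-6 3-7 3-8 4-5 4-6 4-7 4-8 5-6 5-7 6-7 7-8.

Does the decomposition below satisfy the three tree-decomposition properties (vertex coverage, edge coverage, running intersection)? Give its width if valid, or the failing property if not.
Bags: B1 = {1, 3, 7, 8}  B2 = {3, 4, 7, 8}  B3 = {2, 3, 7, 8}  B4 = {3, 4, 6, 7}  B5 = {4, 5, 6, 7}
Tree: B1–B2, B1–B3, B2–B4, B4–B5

Checking the three conditions: (i) the bags cover all of {1, 2, 3, 4, 5, 6, 7, 8}; (ii) for each edge, some bag contains both endpoints; (iii) the bags containing any fixed vertex form a subtree. All hold, so the decomposition is valid with width 4 − 1 = 3.

Yes; width 3.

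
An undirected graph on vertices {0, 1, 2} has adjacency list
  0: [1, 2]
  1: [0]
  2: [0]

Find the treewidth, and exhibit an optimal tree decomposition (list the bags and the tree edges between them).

Every bag has size at most 2, so the width is 2 − 1 = 1 and tw(G) ≤ 1. Since G has at least one edge (e.g. 2–0), it is not an edgeless graph, so tw(G) ≥ 1. Combining the bounds, tw(G) = 1.

Treewidth 1.
One such decomposition:
Bags: B1 = {0, 2}  B2 = {0, 1}
Tree: B1–B2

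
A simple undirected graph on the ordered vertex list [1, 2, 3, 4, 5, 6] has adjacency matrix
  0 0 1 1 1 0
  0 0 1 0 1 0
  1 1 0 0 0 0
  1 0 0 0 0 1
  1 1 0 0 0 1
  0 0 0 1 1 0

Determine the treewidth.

2

A width-2 tree decomposition is:
Bags: B1 = {2, 3, 5}  B2 = {1, 3, 5}  B3 = {1, 5, 6}  B4 = {1, 4, 6}
Tree: B1–B2, B2–B3, B3–B4
Every bag has size at most 3, so the width is 3 − 1 = 2 and tw(G) ≤ 2. Since 2–3–1–5–2 is a cycle in G, G is not acyclic. Forests are exactly the graphs of treewidth ≤ 1, so tw(G) ≥ 2. Therefore the treewidth is 2.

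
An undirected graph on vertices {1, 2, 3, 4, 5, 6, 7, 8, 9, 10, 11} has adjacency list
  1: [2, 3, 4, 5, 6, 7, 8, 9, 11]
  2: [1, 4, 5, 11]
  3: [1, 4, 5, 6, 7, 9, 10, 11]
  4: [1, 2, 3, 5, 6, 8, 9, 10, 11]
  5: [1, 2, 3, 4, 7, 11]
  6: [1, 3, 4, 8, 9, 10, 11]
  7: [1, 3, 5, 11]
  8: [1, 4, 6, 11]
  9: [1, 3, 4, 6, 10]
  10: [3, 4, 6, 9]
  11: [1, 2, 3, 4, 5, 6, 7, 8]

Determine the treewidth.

A width-4 tree decomposition is:
Bags: B1 = {1, 3, 4, 6, 11}  B2 = {1, 4, 6, 8, 11}  B3 = {1, 3, 4, 5, 11}  B4 = {1, 2, 4, 5, 11}  B5 = {1, 3, 5, 7, 11}  B6 = {1, 3, 4, 6, 9}  B7 = {3, 4, 6, 9, 10}
Tree: B1–B2, B1–B3, B3–B4, B3–B5, B1–B6, B6–B7
Each bag holds 5 vertices, so the decomposition has width 4, which upper-bounds the treewidth. For the lower bound, the 5 vertices {1, 3, 4, 6, 9} are pairwise adjacent, and any tree decomposition puts a clique entirely inside one bag — forcing width ≥ 4. Combining the bounds, tw(G) = 4.

4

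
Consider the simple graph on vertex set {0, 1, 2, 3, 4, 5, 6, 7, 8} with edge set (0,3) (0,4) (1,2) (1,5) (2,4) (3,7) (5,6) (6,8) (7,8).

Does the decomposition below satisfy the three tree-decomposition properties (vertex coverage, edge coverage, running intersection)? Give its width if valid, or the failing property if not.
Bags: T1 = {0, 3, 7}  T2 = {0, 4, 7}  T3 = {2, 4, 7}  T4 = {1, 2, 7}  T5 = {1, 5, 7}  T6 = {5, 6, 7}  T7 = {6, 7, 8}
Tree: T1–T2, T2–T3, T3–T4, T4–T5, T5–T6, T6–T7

Yes; width 2.

Checking the three conditions: (i) the bags cover all of {0, 1, 2, 3, 4, 5, 6, 7, 8}; (ii) for each edge, some bag contains both endpoints; (iii) the bags containing any fixed vertex form a subtree. All hold, so the decomposition is valid with width 3 − 1 = 2.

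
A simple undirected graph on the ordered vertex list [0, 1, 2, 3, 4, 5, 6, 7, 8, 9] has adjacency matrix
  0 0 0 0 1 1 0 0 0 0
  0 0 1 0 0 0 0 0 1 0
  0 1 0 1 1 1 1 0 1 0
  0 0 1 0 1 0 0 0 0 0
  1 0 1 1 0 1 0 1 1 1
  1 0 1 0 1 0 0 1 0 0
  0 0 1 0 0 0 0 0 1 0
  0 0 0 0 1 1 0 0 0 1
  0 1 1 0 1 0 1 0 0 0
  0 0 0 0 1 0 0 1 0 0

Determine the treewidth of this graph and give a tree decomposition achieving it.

Every bag has size at most 3, so the width is 3 − 1 = 2 and tw(G) ≤ 2. Conversely, {1, 2, 8} is a clique of size 3, and the vertices of any clique must share a bag in every tree decomposition; so some bag has ≥ 3 vertices and tw(G) ≥ 2. Therefore the treewidth is 2.

Treewidth 2.
One such decomposition:
Bags: B1 = {1, 2, 8}  B2 = {2, 4, 8}  B3 = {2, 4, 5}  B4 = {2, 6, 8}  B5 = {0, 4, 5}  B6 = {2, 3, 4}  B7 = {4, 5, 7}  B8 = {4, 7, 9}
Tree: B1–B2, B2–B3, B2–B4, B3–B5, B2–B6, B3–B7, B7–B8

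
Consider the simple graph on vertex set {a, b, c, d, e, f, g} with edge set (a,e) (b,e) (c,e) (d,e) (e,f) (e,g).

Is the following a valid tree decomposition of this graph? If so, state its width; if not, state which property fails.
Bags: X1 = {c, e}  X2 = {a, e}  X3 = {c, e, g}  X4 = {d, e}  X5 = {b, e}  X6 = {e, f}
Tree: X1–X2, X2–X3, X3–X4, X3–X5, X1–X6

A tree decomposition must satisfy three properties: every vertex lies in some bag; for every edge, both endpoints lie together in some bag; and for every vertex, the bags containing it form a connected subtree. Here bags containing vertex c are not connected in the tree, so the decomposition is invalid.

No — bags containing vertex c are not connected in the tree.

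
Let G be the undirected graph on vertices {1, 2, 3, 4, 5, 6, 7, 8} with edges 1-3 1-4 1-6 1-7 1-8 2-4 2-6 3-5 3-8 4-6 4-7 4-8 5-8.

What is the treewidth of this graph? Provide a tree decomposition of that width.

Each bag holds 3 vertices, so the decomposition has width 2, which upper-bounds the treewidth. For the lower bound, the 3 vertices {1, 3, 8} are pairwise adjacent, and any tree decomposition puts a clique entirely inside one bag — forcing width ≥ 2. Hence tw(G) = 2 exactly.

Treewidth 2.
Bags: B1 = {1, 4, 7}  B2 = {1, 4, 8}  B3 = {1, 4, 6}  B4 = {1, 3, 8}  B5 = {2, 4, 6}  B6 = {3, 5, 8}
Tree: B1–B2, B1–B3, B2–B4, B3–B5, B4–B6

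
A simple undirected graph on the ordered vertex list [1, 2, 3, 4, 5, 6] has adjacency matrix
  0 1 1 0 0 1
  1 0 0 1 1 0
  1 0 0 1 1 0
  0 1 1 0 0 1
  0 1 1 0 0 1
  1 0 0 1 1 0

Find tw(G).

A width-3 tree decomposition is:
Bags: B1 = {1, 2, 3, 6}  B2 = {2, 3, 5, 6}  B3 = {2, 3, 4, 6}
Tree: B1–B2, B2–B3
Each bag holds 4 vertices, so the decomposition has width 3, which upper-bounds the treewidth. For the lower bound: the 4 vertex sets {1,3}, {2,5}, {6}, {4} are disjoint, each induces a connected subgraph, and every pair is joined by at least one edge of G. Contracting each set to a single vertex therefore yields K_{4} as a minor, and since treewidth is minor-monotone, tw(G) ≥ tw(K_{4}) = 3. Therefore the treewidth is 3.

3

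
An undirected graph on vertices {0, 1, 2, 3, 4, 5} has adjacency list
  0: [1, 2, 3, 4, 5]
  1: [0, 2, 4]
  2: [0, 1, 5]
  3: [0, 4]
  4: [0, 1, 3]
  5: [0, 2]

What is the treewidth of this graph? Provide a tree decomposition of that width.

Each bag holds 3 vertices, so the decomposition has width 2, which upper-bounds the treewidth. On the other hand G contains the 3-clique {0, 1, 2}. A clique must lie in a single bag of any decomposition, so no decomposition can have width below 2. Combining the bounds, tw(G) = 2.

Treewidth 2.
Bags: B1 = {0, 1, 2}  B2 = {0, 1, 4}  B3 = {0, 2, 5}  B4 = {0, 3, 4}
Tree: B1–B2, B1–B3, B2–B4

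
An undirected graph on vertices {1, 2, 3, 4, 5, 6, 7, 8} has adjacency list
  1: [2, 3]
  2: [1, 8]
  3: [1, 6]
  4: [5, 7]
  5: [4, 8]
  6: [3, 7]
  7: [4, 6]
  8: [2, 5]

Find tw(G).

2

A width-2 tree decomposition is:
Bags: B1 = {1, 2, 3}  B2 = {2, 3, 6}  B3 = {2, 6, 7}  B4 = {2, 4, 7}  B5 = {2, 4, 5}  B6 = {2, 5, 8}
Tree: B1–B2, B2–B3, B3–B4, B4–B5, B5–B6
Every bag has size at most 3, so the width is 3 − 1 = 2 and tw(G) ≤ 2. The edges 2–1–3–6–7–4–5–8–2 form a cycle, so G is not a tree and its treewidth is at least 2. Therefore the treewidth is 2.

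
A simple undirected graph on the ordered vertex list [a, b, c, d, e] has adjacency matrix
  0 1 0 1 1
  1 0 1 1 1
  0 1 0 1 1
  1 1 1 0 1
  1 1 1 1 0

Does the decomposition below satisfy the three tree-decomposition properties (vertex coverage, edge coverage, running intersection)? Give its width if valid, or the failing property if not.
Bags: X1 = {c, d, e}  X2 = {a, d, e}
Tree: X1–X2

No — vertex b appears in no bag.

A tree decomposition must satisfy three properties: every vertex lies in some bag; for every edge, both endpoints lie together in some bag; and for every vertex, the bags containing it form a connected subtree. Here vertex b appears in no bag, so the decomposition is invalid.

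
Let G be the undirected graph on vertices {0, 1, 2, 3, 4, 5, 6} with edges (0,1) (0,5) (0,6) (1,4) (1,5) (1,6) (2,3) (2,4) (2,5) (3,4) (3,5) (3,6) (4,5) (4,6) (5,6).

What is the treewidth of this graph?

3

A width-3 tree decomposition is:
Bags: B1 = {1, 4, 5, 6}  B2 = {0, 1, 5, 6}  B3 = {3, 4, 5, 6}  B4 = {2, 3, 4, 5}
Tree: B1–B2, B1–B3, B3–B4
Every bag has size at most 4, so the width is 4 − 1 = 3 and tw(G) ≤ 3. On the other hand G contains the 4-clique {0, 1, 5, 6}. A clique must lie in a single bag of any decomposition, so no decomposition can have width below 3. The upper and lower bounds meet at 3, so that is the treewidth.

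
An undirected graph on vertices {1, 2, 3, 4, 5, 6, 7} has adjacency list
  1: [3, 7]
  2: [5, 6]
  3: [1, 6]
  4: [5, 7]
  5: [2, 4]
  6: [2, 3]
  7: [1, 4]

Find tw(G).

A width-2 tree decomposition is:
Bags: B1 = {1, 4, 7}  B2 = {1, 4, 5}  B3 = {1, 2, 5}  B4 = {1, 2, 6}  B5 = {1, 3, 6}
Tree: B1–B2, B2–B3, B3–B4, B4–B5
The largest bag has 3 vertices, giving width 2; this decomposition certifies tw(G) ≤ 2. The edges 1–7–4–5–2–6–3–1 form a cycle, so G is not a tree and its treewidth is at least 2. Combining the bounds, tw(G) = 2.

2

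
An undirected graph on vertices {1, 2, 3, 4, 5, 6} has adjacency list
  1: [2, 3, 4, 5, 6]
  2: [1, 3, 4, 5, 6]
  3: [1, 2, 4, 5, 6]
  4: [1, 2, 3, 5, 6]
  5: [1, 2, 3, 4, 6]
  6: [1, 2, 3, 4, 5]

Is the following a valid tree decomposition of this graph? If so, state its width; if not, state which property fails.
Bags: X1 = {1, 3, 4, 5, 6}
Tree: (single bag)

No — vertex 2 appears in no bag.

A tree decomposition must satisfy three properties: every vertex lies in some bag; for every edge, both endpoints lie together in some bag; and for every vertex, the bags containing it form a connected subtree. Here vertex 2 appears in no bag, so the decomposition is invalid.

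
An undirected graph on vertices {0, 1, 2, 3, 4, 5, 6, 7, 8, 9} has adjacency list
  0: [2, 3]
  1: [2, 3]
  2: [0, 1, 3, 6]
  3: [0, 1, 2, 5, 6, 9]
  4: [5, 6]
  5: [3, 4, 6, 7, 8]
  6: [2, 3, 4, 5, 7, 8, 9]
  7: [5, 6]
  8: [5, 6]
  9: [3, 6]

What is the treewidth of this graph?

A width-2 tree decomposition is:
Bags: B1 = {3, 5, 6}  B2 = {4, 5, 6}  B3 = {2, 3, 6}  B4 = {0, 2, 3}  B5 = {5, 6, 8}  B6 = {3, 6, 9}  B7 = {1, 2, 3}  B8 = {5, 6, 7}
Tree: B1–B2, B1–B3, B3–B4, B2–B5, B3–B6, B3–B7, B5–B8
Every bag has size at most 3, so the width is 3 − 1 = 2 and tw(G) ≤ 2. Conversely, {0, 2, 3} is a clique of size 3, and the vertices of any clique must share a bag in every tree decomposition; so some bag has ≥ 3 vertices and tw(G) ≥ 2. Hence tw(G) = 2 exactly.

2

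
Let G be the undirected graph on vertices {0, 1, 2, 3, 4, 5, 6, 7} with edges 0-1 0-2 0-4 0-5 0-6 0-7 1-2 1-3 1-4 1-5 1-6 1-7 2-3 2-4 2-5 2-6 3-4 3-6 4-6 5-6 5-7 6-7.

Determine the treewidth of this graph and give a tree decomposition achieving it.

Every bag has size at most 5, so the width is 5 − 1 = 4 and tw(G) ≤ 4. On the other hand G contains the 5-clique {0, 1, 2, 4, 6}. A clique must lie in a single bag of any decomposition, so no decomposition can have width below 4. Combining the bounds, tw(G) = 4.

Treewidth 4.
Bags: B1 = {1, 2, 3, 4, 6}  B2 = {0, 1, 2, 4, 6}  B3 = {0, 1, 2, 5, 6}  B4 = {0, 1, 5, 6, 7}
Tree: B1–B2, B2–B3, B3–B4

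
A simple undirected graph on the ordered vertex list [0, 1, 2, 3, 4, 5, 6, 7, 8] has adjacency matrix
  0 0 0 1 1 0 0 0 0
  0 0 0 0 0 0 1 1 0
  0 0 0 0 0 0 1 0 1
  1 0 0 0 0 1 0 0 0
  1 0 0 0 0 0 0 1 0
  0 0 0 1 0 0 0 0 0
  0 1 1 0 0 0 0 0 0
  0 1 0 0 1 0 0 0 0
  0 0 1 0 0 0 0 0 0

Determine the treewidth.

1

A width-1 tree decomposition is:
Bags: B1 = {3, 5}  B2 = {0, 3}  B3 = {0, 4}  B4 = {4, 7}  B5 = {1, 7}  B6 = {1, 6}  B7 = {2, 6}  B8 = {2, 8}
Tree: B1–B2, B2–B3, B3–B4, B4–B5, B5–B6, B6–B7, B7–B8
Every bag has size at most 2, so the width is 2 − 1 = 1 and tw(G) ≤ 1. Any graph with an edge has treewidth ≥ 1, and G has the edge 5–3. The upper and lower bounds meet at 1, so that is the treewidth.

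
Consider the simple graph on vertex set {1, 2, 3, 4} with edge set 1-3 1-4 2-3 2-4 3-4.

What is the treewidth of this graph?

A width-2 tree decomposition is:
Bags: B1 = {1, 3, 4}  B2 = {2, 3, 4}
Tree: B1–B2
The largest bag has 3 vertices, giving width 2; this decomposition certifies tw(G) ≤ 2. Conversely, {1, 3, 4} is a clique of size 3, and the vertices of any clique must share a bag in every tree decomposition; so some bag has ≥ 3 vertices and tw(G) ≥ 2. The upper and lower bounds meet at 2, so that is the treewidth.

2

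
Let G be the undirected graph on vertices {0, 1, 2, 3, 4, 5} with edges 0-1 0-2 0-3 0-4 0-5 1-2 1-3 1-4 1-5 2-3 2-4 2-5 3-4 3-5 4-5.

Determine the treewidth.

A width-5 tree decomposition is:
Bags: B1 = {0, 1, 2, 3, 4, 5}
Tree: (single bag)
With just one bag of size 6, the width is 6 − 1 = 5, so tw(G) ≤ 5. On the other hand G contains the 6-clique {0, 1, 2, 3, 4, 5}. A clique must lie in a single bag of any decomposition, so no decomposition can have width below 5. Combining the bounds, tw(G) = 5.

5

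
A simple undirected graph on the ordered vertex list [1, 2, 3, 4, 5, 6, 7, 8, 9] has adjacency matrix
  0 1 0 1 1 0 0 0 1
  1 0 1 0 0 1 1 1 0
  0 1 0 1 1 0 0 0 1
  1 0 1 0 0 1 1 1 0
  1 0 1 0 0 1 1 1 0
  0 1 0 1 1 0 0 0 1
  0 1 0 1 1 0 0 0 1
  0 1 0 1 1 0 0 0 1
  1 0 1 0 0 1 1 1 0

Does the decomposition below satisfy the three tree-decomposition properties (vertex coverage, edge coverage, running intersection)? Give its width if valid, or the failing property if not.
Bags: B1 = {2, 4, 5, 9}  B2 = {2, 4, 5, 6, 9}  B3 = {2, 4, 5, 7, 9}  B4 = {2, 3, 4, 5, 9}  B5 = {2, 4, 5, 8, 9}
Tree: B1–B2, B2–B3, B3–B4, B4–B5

No — vertex 1 appears in no bag.

A tree decomposition must satisfy three properties: every vertex lies in some bag; for every edge, both endpoints lie together in some bag; and for every vertex, the bags containing it form a connected subtree. Here vertex 1 appears in no bag, so the decomposition is invalid.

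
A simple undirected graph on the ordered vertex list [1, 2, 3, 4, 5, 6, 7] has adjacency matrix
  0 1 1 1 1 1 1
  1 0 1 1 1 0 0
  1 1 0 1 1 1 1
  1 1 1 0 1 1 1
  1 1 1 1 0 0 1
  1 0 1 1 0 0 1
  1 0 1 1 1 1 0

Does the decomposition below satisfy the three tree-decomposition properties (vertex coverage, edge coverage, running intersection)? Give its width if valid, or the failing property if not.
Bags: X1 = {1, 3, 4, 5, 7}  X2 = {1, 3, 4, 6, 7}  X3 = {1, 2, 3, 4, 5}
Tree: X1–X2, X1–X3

Checking the three conditions: (i) the bags cover all of {1, 2, 3, 4, 5, 6, 7}; (ii) for each edge, some bag contains both endpoints; (iii) the bags containing any fixed vertex form a subtree. All hold, so the decomposition is valid with width 5 − 1 = 4.

Yes; width 4.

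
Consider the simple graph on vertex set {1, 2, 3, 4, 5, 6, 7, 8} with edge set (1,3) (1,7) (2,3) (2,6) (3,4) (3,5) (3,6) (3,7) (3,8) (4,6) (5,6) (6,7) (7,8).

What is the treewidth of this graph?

2

A width-2 tree decomposition is:
Bags: B1 = {3, 4, 6}  B2 = {2, 3, 6}  B3 = {3, 6, 7}  B4 = {3, 7, 8}  B5 = {1, 3, 7}  B6 = {3, 5, 6}
Tree: B1–B2, B1–B3, B3–B4, B4–B5, B3–B6
The largest bag has 3 vertices, giving width 2; this decomposition certifies tw(G) ≤ 2. On the other hand G contains the 3-clique {3, 7, 8}. A clique must lie in a single bag of any decomposition, so no decomposition can have width below 2. Therefore the treewidth is 2.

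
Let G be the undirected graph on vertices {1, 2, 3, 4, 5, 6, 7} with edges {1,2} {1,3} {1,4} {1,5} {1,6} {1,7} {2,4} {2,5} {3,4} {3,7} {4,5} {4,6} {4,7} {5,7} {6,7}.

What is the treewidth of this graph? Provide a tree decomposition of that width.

Treewidth 3.
One optimal decomposition is:
Bags: B1 = {1, 4, 5, 7}  B2 = {1, 3, 4, 7}  B3 = {1, 4, 6, 7}  B4 = {1, 2, 4, 5}
Tree: B1–B2, B2–B3, B1–B4

Every bag has size at most 4, so the width is 4 − 1 = 3 and tw(G) ≤ 3. Conversely, {1, 2, 4, 5} is a clique of size 4, and the vertices of any clique must share a bag in every tree decomposition; so some bag has ≥ 4 vertices and tw(G) ≥ 3. Therefore the treewidth is 3.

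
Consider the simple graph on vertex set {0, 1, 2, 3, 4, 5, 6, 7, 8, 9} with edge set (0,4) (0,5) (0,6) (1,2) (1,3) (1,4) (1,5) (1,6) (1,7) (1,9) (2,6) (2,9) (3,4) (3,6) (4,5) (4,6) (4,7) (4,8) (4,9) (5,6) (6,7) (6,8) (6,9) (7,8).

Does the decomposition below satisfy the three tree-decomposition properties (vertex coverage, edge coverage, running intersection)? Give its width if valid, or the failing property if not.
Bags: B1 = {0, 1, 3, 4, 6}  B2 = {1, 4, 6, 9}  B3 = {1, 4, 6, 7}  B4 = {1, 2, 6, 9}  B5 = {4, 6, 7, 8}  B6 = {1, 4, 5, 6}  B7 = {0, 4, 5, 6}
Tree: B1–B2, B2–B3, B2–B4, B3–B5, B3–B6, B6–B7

A tree decomposition must satisfy three properties: every vertex lies in some bag; for every edge, both endpoints lie together in some bag; and for every vertex, the bags containing it form a connected subtree. Here bags containing vertex 0 are not connected in the tree, so the decomposition is invalid.

No — bags containing vertex 0 are not connected in the tree.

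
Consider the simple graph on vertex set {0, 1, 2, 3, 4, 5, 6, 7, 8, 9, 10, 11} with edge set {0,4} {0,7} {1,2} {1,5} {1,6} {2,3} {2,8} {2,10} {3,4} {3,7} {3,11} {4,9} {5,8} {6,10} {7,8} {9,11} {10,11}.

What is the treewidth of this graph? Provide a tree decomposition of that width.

Treewidth 3.
One optimal decomposition is:
Bags: B1 = {0, 4, 7, 9}  B2 = {3, 4, 7, 9}  B3 = {3, 7, 9, 11}  B4 = {3, 7, 8, 11}  B5 = {2, 3, 8, 11}  B6 = {2, 8, 10, 11}  B7 = {2, 5, 8, 10}  B8 = {1, 2, 5, 10}  B9 = {1, 5, 6, 10}
Tree: B1–B2, B2–B3, B3–B4, B4–B5, B5–B6, B6–B7, B7–B8, B8–B9

Each bag holds 4 vertices, so the decomposition has width 3, which upper-bounds the treewidth. For the lower bound: the 4 vertex sets {0,4,9}, {7}, {3}, {2,8,10,11} are disjoint, each induces a connected subgraph, and every pair is joined by at least one edge of G. Contracting each set to a single vertex therefore yields K_{4} as a minor, and since treewidth is minor-monotone, tw(G) ≥ tw(K_{4}) = 3. Therefore the treewidth is 3.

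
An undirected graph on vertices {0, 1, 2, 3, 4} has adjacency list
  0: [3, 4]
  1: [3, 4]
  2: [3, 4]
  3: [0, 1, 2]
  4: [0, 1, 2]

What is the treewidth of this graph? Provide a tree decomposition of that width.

The largest bag has 3 vertices, giving width 2; this decomposition certifies tw(G) ≤ 2. For the lower bound, G contains the cycle 0–3–1–4–0, so G is not a forest; only forests have treewidth ≤ 1, hence tw(G) ≥ 2. Hence tw(G) = 2 exactly.

Treewidth 2.
One optimal decomposition is:
Bags: B1 = {0, 3, 4}  B2 = {1, 3, 4}  B3 = {2, 3, 4}
Tree: B1–B2, B2–B3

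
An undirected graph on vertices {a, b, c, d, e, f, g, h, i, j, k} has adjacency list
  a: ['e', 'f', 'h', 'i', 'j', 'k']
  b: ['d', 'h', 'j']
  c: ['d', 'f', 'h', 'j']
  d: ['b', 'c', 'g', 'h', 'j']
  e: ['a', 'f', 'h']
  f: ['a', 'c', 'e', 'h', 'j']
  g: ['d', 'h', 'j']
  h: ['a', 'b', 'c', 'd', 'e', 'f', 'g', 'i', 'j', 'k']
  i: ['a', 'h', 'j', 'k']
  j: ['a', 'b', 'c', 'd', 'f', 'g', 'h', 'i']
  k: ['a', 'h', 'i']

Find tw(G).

3

A width-3 tree decomposition is:
Bags: B1 = {c, f, h, j}  B2 = {a, f, h, j}  B3 = {a, h, i, j}  B4 = {c, d, h, j}  B5 = {a, h, i, k}  B6 = {a, e, f, h}  B7 = {d, g, h, j}  B8 = {b, d, h, j}
Tree: B1–B2, B2–B3, B1–B4, B3–B5, B2–B6, B4–B7, B4–B8
Every bag has size at most 4, so the width is 4 − 1 = 3 and tw(G) ≤ 3. For the lower bound, the 4 vertices {d, g, h, j} are pairwise adjacent, and any tree decomposition puts a clique entirely inside one bag — forcing width ≥ 3. Hence tw(G) = 3 exactly.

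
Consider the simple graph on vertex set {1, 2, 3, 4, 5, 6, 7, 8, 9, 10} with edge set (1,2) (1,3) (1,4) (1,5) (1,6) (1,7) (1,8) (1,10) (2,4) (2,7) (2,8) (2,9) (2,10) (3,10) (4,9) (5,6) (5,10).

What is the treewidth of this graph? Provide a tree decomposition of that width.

Each bag holds 3 vertices, so the decomposition has width 2, which upper-bounds the treewidth. On the other hand G contains the 3-clique {1, 2, 8}. A clique must lie in a single bag of any decomposition, so no decomposition can have width below 2. Hence tw(G) = 2 exactly.

Treewidth 2.
Bags: B1 = {1, 2, 10}  B2 = {1, 3, 10}  B3 = {1, 5, 10}  B4 = {1, 2, 4}  B5 = {1, 2, 7}  B6 = {2, 4, 9}  B7 = {1, 2, 8}  B8 = {1, 5, 6}
Tree: B1–B2, B2–B3, B1–B4, B4–B5, B4–B6, B1–B7, B3–B8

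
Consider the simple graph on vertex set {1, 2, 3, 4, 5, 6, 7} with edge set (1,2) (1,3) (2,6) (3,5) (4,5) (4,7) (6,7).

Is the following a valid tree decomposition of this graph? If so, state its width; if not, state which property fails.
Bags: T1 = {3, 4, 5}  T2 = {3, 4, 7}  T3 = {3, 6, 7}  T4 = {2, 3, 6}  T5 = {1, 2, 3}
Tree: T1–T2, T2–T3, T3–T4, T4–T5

Checking the three conditions: (i) the bags cover all of {1, 2, 3, 4, 5, 6, 7}; (ii) for each edge, some bag contains both endpoints; (iii) the bags containing any fixed vertex form a subtree. All hold, so the decomposition is valid with width 3 − 1 = 2.

Yes; width 2.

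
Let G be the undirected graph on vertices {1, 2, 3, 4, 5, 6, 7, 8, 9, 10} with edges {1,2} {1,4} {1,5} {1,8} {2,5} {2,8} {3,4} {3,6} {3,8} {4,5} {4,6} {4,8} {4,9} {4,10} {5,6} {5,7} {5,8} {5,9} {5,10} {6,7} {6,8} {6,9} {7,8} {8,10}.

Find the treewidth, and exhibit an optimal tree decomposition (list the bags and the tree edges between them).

Every bag has size at most 4, so the width is 4 − 1 = 3 and tw(G) ≤ 3. On the other hand G contains the 4-clique {3, 4, 6, 8}. A clique must lie in a single bag of any decomposition, so no decomposition can have width below 3. Combining the bounds, tw(G) = 3.

Treewidth 3.
One optimal decomposition is:
Bags: B1 = {4, 5, 6, 8}  B2 = {1, 4, 5, 8}  B3 = {4, 5, 6, 9}  B4 = {5, 6, 7, 8}  B5 = {4, 5, 8, 10}  B6 = {3, 4, 6, 8}  B7 = {1, 2, 5, 8}
Tree: B1–B2, B1–B3, B1–B4, B2–B5, B1–B6, B2–B7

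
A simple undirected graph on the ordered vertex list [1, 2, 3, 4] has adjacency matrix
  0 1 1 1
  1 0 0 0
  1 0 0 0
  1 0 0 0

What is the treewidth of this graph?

1

A width-1 tree decomposition is:
Bags: B1 = {1, 4}  B2 = {1, 2}  B3 = {1, 3}
Tree: B1–B2, B2–B3
Each bag holds 2 vertices, so the decomposition has width 1, which upper-bounds the treewidth. Since G has at least one edge (e.g. 4–1), it is not an edgeless graph, so tw(G) ≥ 1. Therefore the treewidth is 1.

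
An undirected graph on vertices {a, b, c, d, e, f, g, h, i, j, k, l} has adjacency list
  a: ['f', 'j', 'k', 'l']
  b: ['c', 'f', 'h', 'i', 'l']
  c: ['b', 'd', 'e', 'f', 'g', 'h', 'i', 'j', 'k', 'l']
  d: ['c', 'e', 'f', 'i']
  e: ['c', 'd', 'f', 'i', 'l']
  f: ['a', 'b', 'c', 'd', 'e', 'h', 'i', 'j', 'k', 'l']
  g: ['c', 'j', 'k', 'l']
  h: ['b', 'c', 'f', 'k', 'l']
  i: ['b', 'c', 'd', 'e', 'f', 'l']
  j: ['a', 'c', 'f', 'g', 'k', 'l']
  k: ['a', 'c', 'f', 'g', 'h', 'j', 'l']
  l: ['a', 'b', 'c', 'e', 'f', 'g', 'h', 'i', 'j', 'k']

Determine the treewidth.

4

A width-4 tree decomposition is:
Bags: B1 = {b, c, f, i, l}  B2 = {c, e, f, i, l}  B3 = {c, d, e, f, i}  B4 = {b, c, f, h, l}  B5 = {c, f, h, k, l}  B6 = {c, f, j, k, l}  B7 = {c, g, j, k, l}  B8 = {a, f, j, k, l}
Tree: B1–B2, B2–B3, B1–B4, B4–B5, B5–B6, B6–B7, B6–B8
The largest bag has 5 vertices, giving width 4; this decomposition certifies tw(G) ≤ 4. Conversely, {c, g, j, k, l} is a clique of size 5, and the vertices of any clique must share a bag in every tree decomposition; so some bag has ≥ 5 vertices and tw(G) ≥ 4. Therefore the treewidth is 4.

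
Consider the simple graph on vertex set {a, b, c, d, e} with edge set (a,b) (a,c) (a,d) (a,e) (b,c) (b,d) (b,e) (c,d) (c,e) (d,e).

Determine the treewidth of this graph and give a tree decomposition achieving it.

A single bag containing all 5 vertices is trivially a valid decomposition of width 4. For the lower bound, the 5 vertices {a, b, c, d, e} are pairwise adjacent, and any tree decomposition puts a clique entirely inside one bag — forcing width ≥ 4. The upper and lower bounds meet at 4, so that is the treewidth.

Treewidth 4.
One optimal decomposition is:
Bags: B1 = {a, b, c, d, e}
Tree: (single bag)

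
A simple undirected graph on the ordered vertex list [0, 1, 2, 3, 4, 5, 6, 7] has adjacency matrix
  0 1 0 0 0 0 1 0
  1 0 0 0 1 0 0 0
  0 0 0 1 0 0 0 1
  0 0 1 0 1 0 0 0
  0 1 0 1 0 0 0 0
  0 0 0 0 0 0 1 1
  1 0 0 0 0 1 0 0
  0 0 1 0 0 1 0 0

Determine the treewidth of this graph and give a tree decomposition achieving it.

Treewidth 2.
Bags: B1 = {0, 1, 6}  B2 = {1, 4, 6}  B3 = {3, 4, 6}  B4 = {2, 3, 6}  B5 = {2, 6, 7}  B6 = {5, 6, 7}
Tree: B1–B2, B2–B3, B3–B4, B4–B5, B5–B6

Each bag holds 3 vertices, so the decomposition has width 2, which upper-bounds the treewidth. Since 6–0–1–4–3–2–7–5–6 is a cycle in G, G is not acyclic. Forests are exactly the graphs of treewidth ≤ 1, so tw(G) ≥ 2. Combining the bounds, tw(G) = 2.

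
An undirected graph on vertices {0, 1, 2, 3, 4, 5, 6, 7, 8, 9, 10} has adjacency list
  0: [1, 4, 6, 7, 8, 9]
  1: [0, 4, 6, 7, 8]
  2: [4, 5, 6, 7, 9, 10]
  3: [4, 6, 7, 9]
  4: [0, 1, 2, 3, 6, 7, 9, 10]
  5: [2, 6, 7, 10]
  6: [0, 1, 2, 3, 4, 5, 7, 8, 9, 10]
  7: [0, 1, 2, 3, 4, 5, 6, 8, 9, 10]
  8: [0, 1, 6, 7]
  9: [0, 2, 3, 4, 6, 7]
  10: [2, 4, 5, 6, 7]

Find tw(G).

A width-4 tree decomposition is:
Bags: B1 = {2, 4, 6, 7, 9}  B2 = {2, 4, 6, 7, 10}  B3 = {0, 4, 6, 7, 9}  B4 = {0, 1, 4, 6, 7}  B5 = {2, 5, 6, 7, 10}  B6 = {3, 4, 6, 7, 9}  B7 = {0, 1, 6, 7, 8}
Tree: B1–B2, B1–B3, B3–B4, B2–B5, B1–B6, B4–B7
Each bag holds 5 vertices, so the decomposition has width 4, which upper-bounds the treewidth. Conversely, {0, 1, 6, 7, 8} is a clique of size 5, and the vertices of any clique must share a bag in every tree decomposition; so some bag has ≥ 5 vertices and tw(G) ≥ 4. Hence tw(G) = 4 exactly.

4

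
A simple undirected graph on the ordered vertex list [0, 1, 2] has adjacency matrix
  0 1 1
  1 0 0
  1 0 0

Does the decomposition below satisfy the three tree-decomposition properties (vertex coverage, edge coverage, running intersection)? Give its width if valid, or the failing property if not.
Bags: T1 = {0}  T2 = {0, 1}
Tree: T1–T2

No — vertex 2 appears in no bag.

A tree decomposition must satisfy three properties: every vertex lies in some bag; for every edge, both endpoints lie together in some bag; and for every vertex, the bags containing it form a connected subtree. Here vertex 2 appears in no bag, so the decomposition is invalid.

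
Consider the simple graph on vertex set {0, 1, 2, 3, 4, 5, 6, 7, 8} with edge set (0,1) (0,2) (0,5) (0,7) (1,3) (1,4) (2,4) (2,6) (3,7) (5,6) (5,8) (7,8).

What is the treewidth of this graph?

A width-3 tree decomposition is:
Bags: B1 = {1, 2, 3, 4}  B2 = {0, 1, 2, 3}  B3 = {0, 2, 3, 7}  B4 = {0, 2, 6, 7}  B5 = {0, 5, 6, 7}  B6 = {5, 6, 7, 8}
Tree: B1–B2, B2–B3, B3–B4, B4–B5, B5–B6
The largest bag has 4 vertices, giving width 3; this decomposition certifies tw(G) ≤ 3. For the lower bound: the 4 vertex sets {1,3,4}, {2}, {0}, {5,6,7,8} are disjoint, each induces a connected subgraph, and every pair is joined by at least one edge of G. Contracting each set to a single vertex therefore yields K_{4} as a minor, and since treewidth is minor-monotone, tw(G) ≥ tw(K_{4}) = 3. Combining the bounds, tw(G) = 3.

3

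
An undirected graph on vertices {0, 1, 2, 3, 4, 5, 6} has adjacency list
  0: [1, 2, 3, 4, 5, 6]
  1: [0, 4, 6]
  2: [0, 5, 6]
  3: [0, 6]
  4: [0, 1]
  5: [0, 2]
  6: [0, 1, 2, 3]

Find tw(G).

2

A width-2 tree decomposition is:
Bags: B1 = {0, 2, 5}  B2 = {0, 2, 6}  B3 = {0, 3, 6}  B4 = {0, 1, 6}  B5 = {0, 1, 4}
Tree: B1–B2, B2–B3, B3–B4, B4–B5
Every bag has size at most 3, so the width is 3 − 1 = 2 and tw(G) ≤ 2. For the lower bound, the 3 vertices {0, 1, 4} are pairwise adjacent, and any tree decomposition puts a clique entirely inside one bag — forcing width ≥ 2. Therefore the treewidth is 2.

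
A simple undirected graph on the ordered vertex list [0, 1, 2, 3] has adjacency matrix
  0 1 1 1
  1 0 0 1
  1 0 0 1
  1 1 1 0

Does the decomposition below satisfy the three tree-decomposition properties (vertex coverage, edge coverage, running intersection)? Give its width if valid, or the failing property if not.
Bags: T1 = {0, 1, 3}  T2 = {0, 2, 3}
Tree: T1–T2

Vertex coverage: the bags together contain {0, 1, 2, 3}, the full vertex set. Edge coverage: each edge of G has both endpoints in at least one bag. Running intersection: for every vertex, the bags containing it form a connected subtree. All three properties hold, so this is a valid tree decomposition of width max|bag| − 1 = 2, and hence tw(G) ≤ 2.

Yes; width 2.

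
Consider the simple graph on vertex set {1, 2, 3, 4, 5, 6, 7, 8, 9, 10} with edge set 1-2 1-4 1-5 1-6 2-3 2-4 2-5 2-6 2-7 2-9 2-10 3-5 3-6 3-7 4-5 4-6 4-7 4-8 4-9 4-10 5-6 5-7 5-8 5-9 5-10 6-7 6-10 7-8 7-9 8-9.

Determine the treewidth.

4

A width-4 tree decomposition is:
Bags: B1 = {2, 4, 5, 6, 10}  B2 = {2, 4, 5, 6, 7}  B3 = {2, 3, 5, 6, 7}  B4 = {2, 4, 5, 7, 9}  B5 = {4, 5, 7, 8, 9}  B6 = {1, 2, 4, 5, 6}
Tree: B1–B2, B2–B3, B2–B4, B4–B5, B1–B6
Each bag holds 5 vertices, so the decomposition has width 4, which upper-bounds the treewidth. Conversely, {4, 5, 7, 8, 9} is a clique of size 5, and the vertices of any clique must share a bag in every tree decomposition; so some bag has ≥ 5 vertices and tw(G) ≥ 4. Combining the bounds, tw(G) = 4.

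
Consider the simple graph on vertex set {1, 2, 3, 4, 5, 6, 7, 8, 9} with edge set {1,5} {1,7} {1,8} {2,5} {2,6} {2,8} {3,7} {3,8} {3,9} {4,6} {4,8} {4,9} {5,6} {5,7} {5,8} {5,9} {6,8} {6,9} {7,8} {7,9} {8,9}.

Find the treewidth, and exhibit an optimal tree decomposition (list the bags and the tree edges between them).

Treewidth 3.
Bags: B1 = {1, 5, 7, 8}  B2 = {5, 7, 8, 9}  B3 = {3, 7, 8, 9}  B4 = {5, 6, 8, 9}  B5 = {2, 5, 6, 8}  B6 = {4, 6, 8, 9}
Tree: B1–B2, B2–B3, B2–B4, B4–B5, B4–B6

Every bag has size at most 4, so the width is 4 − 1 = 3 and tw(G) ≤ 3. Conversely, {3, 7, 8, 9} is a clique of size 4, and the vertices of any clique must share a bag in every tree decomposition; so some bag has ≥ 4 vertices and tw(G) ≥ 3. Hence tw(G) = 3 exactly.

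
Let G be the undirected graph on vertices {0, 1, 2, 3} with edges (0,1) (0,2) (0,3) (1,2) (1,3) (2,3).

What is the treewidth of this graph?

A width-3 tree decomposition is:
Bags: B1 = {0, 1, 2, 3}
Tree: (single bag)
With just one bag of size 4, the width is 4 − 1 = 3, so tw(G) ≤ 3. Conversely, {0, 1, 2, 3} is a clique of size 4, and the vertices of any clique must share a bag in every tree decomposition; so some bag has ≥ 4 vertices and tw(G) ≥ 3. The upper and lower bounds meet at 3, so that is the treewidth.

3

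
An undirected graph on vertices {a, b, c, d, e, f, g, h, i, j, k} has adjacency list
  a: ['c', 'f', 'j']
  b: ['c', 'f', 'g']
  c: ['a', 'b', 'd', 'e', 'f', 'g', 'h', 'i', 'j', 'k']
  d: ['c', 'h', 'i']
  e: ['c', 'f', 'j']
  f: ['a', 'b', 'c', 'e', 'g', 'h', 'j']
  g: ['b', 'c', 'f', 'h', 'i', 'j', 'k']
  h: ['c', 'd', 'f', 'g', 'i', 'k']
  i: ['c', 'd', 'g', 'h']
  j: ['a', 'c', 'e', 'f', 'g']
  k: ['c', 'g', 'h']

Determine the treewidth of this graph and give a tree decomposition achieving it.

The largest bag has 4 vertices, giving width 3; this decomposition certifies tw(G) ≤ 3. For the lower bound, the 4 vertices {c, d, h, i} are pairwise adjacent, and any tree decomposition puts a clique entirely inside one bag — forcing width ≥ 3. The upper and lower bounds meet at 3, so that is the treewidth.

Treewidth 3.
Bags: B1 = {c, f, g, h}  B2 = {c, g, h, i}  B3 = {c, d, h, i}  B4 = {c, g, h, k}  B5 = {b, c, f, g}  B6 = {c, f, g, j}  B7 = {c, e, f, j}  B8 = {a, c, f, j}
Tree: B1–B2, B2–B3, B1–B4, B1–B5, B1–B6, B6–B7, B6–B8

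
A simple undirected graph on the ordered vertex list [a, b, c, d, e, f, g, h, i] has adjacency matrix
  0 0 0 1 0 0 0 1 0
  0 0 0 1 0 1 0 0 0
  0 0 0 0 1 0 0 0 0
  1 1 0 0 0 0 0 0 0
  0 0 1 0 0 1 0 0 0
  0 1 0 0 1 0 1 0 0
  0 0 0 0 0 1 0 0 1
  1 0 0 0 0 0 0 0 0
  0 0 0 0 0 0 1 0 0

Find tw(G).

A width-1 tree decomposition is:
Bags: B1 = {f, g}  B2 = {g, i}  B3 = {e, f}  B4 = {b, f}  B5 = {c, e}  B6 = {b, d}  B7 = {a, d}  B8 = {a, h}
Tree: B1–B2, B1–B3, B1–B4, B3–B5, B4–B6, B6–B7, B7–B8
The largest bag has 2 vertices, giving width 1; this decomposition certifies tw(G) ≤ 1. Any graph with an edge has treewidth ≥ 1, and G has the edge f–g. The upper and lower bounds meet at 1, so that is the treewidth.

1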